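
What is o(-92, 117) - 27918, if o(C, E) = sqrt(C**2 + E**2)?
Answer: -27918 + sqrt(22153) ≈ -27769.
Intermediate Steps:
o(-92, 117) - 27918 = sqrt((-92)**2 + 117**2) - 27918 = sqrt(8464 + 13689) - 27918 = sqrt(22153) - 27918 = -27918 + sqrt(22153)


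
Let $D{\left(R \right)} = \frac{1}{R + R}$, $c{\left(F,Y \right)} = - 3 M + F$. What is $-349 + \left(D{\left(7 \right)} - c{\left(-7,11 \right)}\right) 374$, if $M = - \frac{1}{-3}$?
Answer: $\frac{18688}{7} \approx 2669.7$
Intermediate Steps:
$M = \frac{1}{3}$ ($M = \left(-1\right) \left(- \frac{1}{3}\right) = \frac{1}{3} \approx 0.33333$)
$c{\left(F,Y \right)} = -1 + F$ ($c{\left(F,Y \right)} = \left(-3\right) \frac{1}{3} + F = -1 + F$)
$D{\left(R \right)} = \frac{1}{2 R}$
$-349 + \left(D{\left(7 \right)} - c{\left(-7,11 \right)}\right) 374 = -349 + \left(\frac{1}{2 \cdot 7} - \left(-1 - 7\right)\right) 374 = -349 + \left(\frac{1}{2} \cdot \frac{1}{7} - -8\right) 374 = -349 + \left(\frac{1}{14} + 8\right) 374 = -349 + \frac{113}{14} \cdot 374 = -349 + \frac{21131}{7} = \frac{18688}{7}$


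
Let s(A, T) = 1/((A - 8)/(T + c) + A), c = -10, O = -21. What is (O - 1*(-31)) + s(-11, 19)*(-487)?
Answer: 5563/118 ≈ 47.144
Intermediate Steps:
s(A, T) = 1/(A + (-8 + A)/(-10 + T)) (s(A, T) = 1/((A - 8)/(T - 10) + A) = 1/((-8 + A)/(-10 + T) + A) = 1/(A + (-8 + A)/(-10 + T)))
(O - 1*(-31)) + s(-11, 19)*(-487) = (-21 - 1*(-31)) + ((-10 + 19)/(-8 - 9*(-11) - 11*19))*(-487) = (-21 + 31) + (9/(-8 + 99 - 209))*(-487) = 10 + (9/(-118))*(-487) = 10 - 1/118*9*(-487) = 10 - 9/118*(-487) = 10 + 4383/118 = 5563/118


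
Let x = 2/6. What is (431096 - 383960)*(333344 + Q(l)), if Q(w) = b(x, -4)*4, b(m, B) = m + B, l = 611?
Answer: 15711811456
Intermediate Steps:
x = ⅓ (x = 2*(⅙) = ⅓ ≈ 0.33333)
b(m, B) = B + m
Q(w) = -44/3 (Q(w) = (-4 + ⅓)*4 = -11/3*4 = -44/3)
(431096 - 383960)*(333344 + Q(l)) = (431096 - 383960)*(333344 - 44/3) = 47136*(999988/3) = 15711811456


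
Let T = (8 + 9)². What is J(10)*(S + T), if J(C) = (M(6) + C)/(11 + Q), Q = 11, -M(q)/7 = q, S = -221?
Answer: -1088/11 ≈ -98.909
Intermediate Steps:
M(q) = -7*q
T = 289 (T = 17² = 289)
J(C) = -21/11 + C/22 (J(C) = (-7*6 + C)/(11 + 11) = (-42 + C)/22 = (-42 + C)*(1/22) = -21/11 + C/22)
J(10)*(S + T) = (-21/11 + (1/22)*10)*(-221 + 289) = (-21/11 + 5/11)*68 = -16/11*68 = -1088/11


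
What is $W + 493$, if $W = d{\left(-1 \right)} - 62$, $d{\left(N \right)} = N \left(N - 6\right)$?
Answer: $438$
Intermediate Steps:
$d{\left(N \right)} = N \left(-6 + N\right)$
$W = -55$ ($W = - (-6 - 1) - 62 = \left(-1\right) \left(-7\right) - 62 = 7 - 62 = -55$)
$W + 493 = -55 + 493 = 438$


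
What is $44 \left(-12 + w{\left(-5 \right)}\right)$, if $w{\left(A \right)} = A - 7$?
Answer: $-1056$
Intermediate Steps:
$w{\left(A \right)} = -7 + A$
$44 \left(-12 + w{\left(-5 \right)}\right) = 44 \left(-12 - 12\right) = 44 \left(-24\right) = -1056$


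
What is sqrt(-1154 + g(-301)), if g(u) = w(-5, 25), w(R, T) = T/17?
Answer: 3*I*sqrt(37009)/17 ≈ 33.949*I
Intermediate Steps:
w(R, T) = T/17 (w(R, T) = T*(1/17) = T/17)
g(u) = 25/17 (g(u) = (1/17)*25 = 25/17)
sqrt(-1154 + g(-301)) = sqrt(-1154 + 25/17) = sqrt(-19593/17) = 3*I*sqrt(37009)/17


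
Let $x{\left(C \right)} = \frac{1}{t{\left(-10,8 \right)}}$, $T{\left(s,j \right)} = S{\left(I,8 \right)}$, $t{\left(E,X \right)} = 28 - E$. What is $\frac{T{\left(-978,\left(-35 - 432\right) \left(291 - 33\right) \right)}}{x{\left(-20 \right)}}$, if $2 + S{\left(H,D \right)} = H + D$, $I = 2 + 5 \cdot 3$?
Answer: $874$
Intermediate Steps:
$I = 17$ ($I = 2 + 15 = 17$)
$S{\left(H,D \right)} = -2 + D + H$ ($S{\left(H,D \right)} = -2 + \left(H + D\right) = -2 + \left(D + H\right) = -2 + D + H$)
$T{\left(s,j \right)} = 23$ ($T{\left(s,j \right)} = -2 + 8 + 17 = 23$)
$x{\left(C \right)} = \frac{1}{38}$ ($x{\left(C \right)} = \frac{1}{28 - -10} = \frac{1}{28 + 10} = \frac{1}{38}$)
$\frac{T{\left(-978,\left(-35 - 432\right) \left(291 - 33\right) \right)}}{x{\left(-20 \right)}} = 23 \frac{1}{\frac{1}{38}} = 23 \cdot 38 = 874$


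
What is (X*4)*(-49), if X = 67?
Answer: -13132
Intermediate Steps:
(X*4)*(-49) = (67*4)*(-49) = 268*(-49) = -13132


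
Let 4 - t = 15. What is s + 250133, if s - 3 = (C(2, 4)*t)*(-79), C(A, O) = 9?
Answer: 257957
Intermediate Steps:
t = -11 (t = 4 - 1*15 = 4 - 15 = -11)
s = 7824 (s = 3 + (9*(-11))*(-79) = 3 - 99*(-79) = 3 + 7821 = 7824)
s + 250133 = 7824 + 250133 = 257957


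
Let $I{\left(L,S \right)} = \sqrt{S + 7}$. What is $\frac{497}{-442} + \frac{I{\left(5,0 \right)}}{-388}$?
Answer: $- \frac{497}{442} - \frac{\sqrt{7}}{388} \approx -1.1313$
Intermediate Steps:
$I{\left(L,S \right)} = \sqrt{7 + S}$
$\frac{497}{-442} + \frac{I{\left(5,0 \right)}}{-388} = \frac{497}{-442} + \frac{\sqrt{7 + 0}}{-388} = 497 \left(- \frac{1}{442}\right) + \sqrt{7} \left(- \frac{1}{388}\right) = - \frac{497}{442} - \frac{\sqrt{7}}{388}$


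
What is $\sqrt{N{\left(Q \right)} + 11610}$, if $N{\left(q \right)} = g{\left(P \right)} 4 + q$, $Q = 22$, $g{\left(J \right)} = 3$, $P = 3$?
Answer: $2 \sqrt{2911} \approx 107.91$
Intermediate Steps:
$N{\left(q \right)} = 12 + q$ ($N{\left(q \right)} = 3 \cdot 4 + q = 12 + q$)
$\sqrt{N{\left(Q \right)} + 11610} = \sqrt{\left(12 + 22\right) + 11610} = \sqrt{34 + 11610} = \sqrt{11644} = 2 \sqrt{2911}$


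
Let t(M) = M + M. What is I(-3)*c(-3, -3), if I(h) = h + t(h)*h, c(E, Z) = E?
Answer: -45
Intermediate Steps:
t(M) = 2*M
I(h) = h + 2*h**2 (I(h) = h + (2*h)*h = h + 2*h**2)
I(-3)*c(-3, -3) = -3*(1 + 2*(-3))*(-3) = -3*(1 - 6)*(-3) = -3*(-5)*(-3) = 15*(-3) = -45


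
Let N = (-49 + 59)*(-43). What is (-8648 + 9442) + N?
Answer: 364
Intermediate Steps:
N = -430 (N = 10*(-43) = -430)
(-8648 + 9442) + N = (-8648 + 9442) - 430 = 794 - 430 = 364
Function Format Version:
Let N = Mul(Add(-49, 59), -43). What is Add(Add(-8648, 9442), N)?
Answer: 364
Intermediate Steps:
N = -430 (N = Mul(10, -43) = -430)
Add(Add(-8648, 9442), N) = Add(Add(-8648, 9442), -430) = Add(794, -430) = 364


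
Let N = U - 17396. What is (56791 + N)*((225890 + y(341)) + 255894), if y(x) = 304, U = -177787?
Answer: -66717122496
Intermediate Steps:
N = -195183 (N = -177787 - 17396 = -195183)
(56791 + N)*((225890 + y(341)) + 255894) = (56791 - 195183)*((225890 + 304) + 255894) = -138392*(226194 + 255894) = -138392*482088 = -66717122496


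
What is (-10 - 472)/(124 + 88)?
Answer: -241/106 ≈ -2.2736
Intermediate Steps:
(-10 - 472)/(124 + 88) = -482/212 = -482*1/212 = -241/106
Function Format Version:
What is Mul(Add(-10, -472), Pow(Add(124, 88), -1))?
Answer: Rational(-241, 106) ≈ -2.2736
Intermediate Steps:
Mul(Add(-10, -472), Pow(Add(124, 88), -1)) = Mul(-482, Pow(212, -1)) = Mul(-482, Rational(1, 212)) = Rational(-241, 106)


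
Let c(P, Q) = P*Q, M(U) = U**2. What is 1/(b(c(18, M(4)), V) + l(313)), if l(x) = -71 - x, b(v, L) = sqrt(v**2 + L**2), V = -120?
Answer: -1/72 ≈ -0.013889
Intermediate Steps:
b(v, L) = sqrt(L**2 + v**2)
1/(b(c(18, M(4)), V) + l(313)) = 1/(sqrt((-120)**2 + (18*4**2)**2) + (-71 - 1*313)) = 1/(sqrt(14400 + (18*16)**2) + (-71 - 313)) = 1/(sqrt(14400 + 288**2) - 384) = 1/(sqrt(14400 + 82944) - 384) = 1/(sqrt(97344) - 384) = 1/(312 - 384) = 1/(-72) = -1/72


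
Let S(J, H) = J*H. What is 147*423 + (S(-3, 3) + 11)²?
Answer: 62185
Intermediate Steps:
S(J, H) = H*J
147*423 + (S(-3, 3) + 11)² = 147*423 + (3*(-3) + 11)² = 62181 + (-9 + 11)² = 62181 + 2² = 62181 + 4 = 62185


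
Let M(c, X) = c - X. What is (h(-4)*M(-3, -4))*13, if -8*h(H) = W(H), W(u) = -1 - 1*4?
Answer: 65/8 ≈ 8.1250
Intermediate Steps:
W(u) = -5 (W(u) = -1 - 4 = -5)
h(H) = 5/8 (h(H) = -1/8*(-5) = 5/8)
(h(-4)*M(-3, -4))*13 = (5*(-3 - 1*(-4))/8)*13 = (5*(-3 + 4)/8)*13 = ((5/8)*1)*13 = (5/8)*13 = 65/8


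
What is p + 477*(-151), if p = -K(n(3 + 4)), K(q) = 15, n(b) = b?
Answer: -72042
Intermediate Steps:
p = -15 (p = -1*15 = -15)
p + 477*(-151) = -15 + 477*(-151) = -15 - 72027 = -72042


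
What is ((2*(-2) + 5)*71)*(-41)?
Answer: -2911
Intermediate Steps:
((2*(-2) + 5)*71)*(-41) = ((-4 + 5)*71)*(-41) = (1*71)*(-41) = 71*(-41) = -2911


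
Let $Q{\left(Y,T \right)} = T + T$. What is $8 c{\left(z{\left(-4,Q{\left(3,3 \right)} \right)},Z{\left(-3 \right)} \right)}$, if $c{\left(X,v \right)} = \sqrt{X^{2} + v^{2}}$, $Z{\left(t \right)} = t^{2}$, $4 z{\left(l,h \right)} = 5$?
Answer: $2 \sqrt{1321} \approx 72.691$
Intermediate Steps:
$Q{\left(Y,T \right)} = 2 T$
$z{\left(l,h \right)} = \frac{5}{4}$ ($z{\left(l,h \right)} = \frac{1}{4} \cdot 5 = \frac{5}{4}$)
$8 c{\left(z{\left(-4,Q{\left(3,3 \right)} \right)},Z{\left(-3 \right)} \right)} = 8 \sqrt{\left(\frac{5}{4}\right)^{2} + \left(\left(-3\right)^{2}\right)^{2}} = 8 \sqrt{\frac{25}{16} + 9^{2}} = 8 \sqrt{\frac{25}{16} + 81} = 8 \sqrt{\frac{1321}{16}} = 8 \frac{\sqrt{1321}}{4} = 2 \sqrt{1321}$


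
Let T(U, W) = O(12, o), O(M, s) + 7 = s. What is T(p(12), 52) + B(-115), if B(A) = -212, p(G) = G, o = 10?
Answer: -209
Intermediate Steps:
O(M, s) = -7 + s
T(U, W) = 3 (T(U, W) = -7 + 10 = 3)
T(p(12), 52) + B(-115) = 3 - 212 = -209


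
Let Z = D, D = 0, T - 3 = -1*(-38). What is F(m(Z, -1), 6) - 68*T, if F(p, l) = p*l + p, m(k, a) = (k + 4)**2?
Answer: -2676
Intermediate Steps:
T = 41 (T = 3 - 1*(-38) = 3 + 38 = 41)
Z = 0
m(k, a) = (4 + k)**2
F(p, l) = p + l*p (F(p, l) = l*p + p = p + l*p)
F(m(Z, -1), 6) - 68*T = (4 + 0)**2*(1 + 6) - 68*41 = 4**2*7 - 2788 = 16*7 - 2788 = 112 - 2788 = -2676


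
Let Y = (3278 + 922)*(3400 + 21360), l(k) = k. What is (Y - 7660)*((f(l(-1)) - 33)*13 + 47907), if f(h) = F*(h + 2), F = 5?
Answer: 4943727476620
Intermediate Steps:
Y = 103992000 (Y = 4200*24760 = 103992000)
f(h) = 10 + 5*h (f(h) = 5*(h + 2) = 5*(2 + h) = 10 + 5*h)
(Y - 7660)*((f(l(-1)) - 33)*13 + 47907) = (103992000 - 7660)*(((10 + 5*(-1)) - 33)*13 + 47907) = 103984340*(((10 - 5) - 33)*13 + 47907) = 103984340*((5 - 33)*13 + 47907) = 103984340*(-28*13 + 47907) = 103984340*(-364 + 47907) = 103984340*47543 = 4943727476620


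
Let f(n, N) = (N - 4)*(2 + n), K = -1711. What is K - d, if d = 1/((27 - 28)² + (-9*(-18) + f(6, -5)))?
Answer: -155702/91 ≈ -1711.0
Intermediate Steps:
f(n, N) = (-4 + N)*(2 + n)
d = 1/91 (d = 1/((27 - 28)² + (-9*(-18) + (-8 - 4*6 + 2*(-5) - 5*6))) = 1/((-1)² + (162 + (-8 - 24 - 10 - 30))) = 1/(1 + (162 - 72)) = 1/(1 + 90) = 1/91 ≈ 0.010989)
K - d = -1711 - 1*1/91 = -1711 - 1/91 = -155702/91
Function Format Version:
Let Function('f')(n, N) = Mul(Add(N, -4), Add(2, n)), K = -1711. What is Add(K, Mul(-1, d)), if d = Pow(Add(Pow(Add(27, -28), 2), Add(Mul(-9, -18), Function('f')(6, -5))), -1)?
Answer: Rational(-155702, 91) ≈ -1711.0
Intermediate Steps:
Function('f')(n, N) = Mul(Add(-4, N), Add(2, n))
d = Rational(1, 91) (d = Pow(Add(Pow(Add(27, -28), 2), Add(Mul(-9, -18), Add(-8, Mul(-4, 6), Mul(2, -5), Mul(-5, 6)))), -1) = Pow(Add(Pow(-1, 2), Add(162, Add(-8, -24, -10, -30))), -1) = Pow(Add(1, Add(162, -72)), -1) = Pow(Add(1, 90), -1) = Pow(91, -1) = Rational(1, 91) ≈ 0.010989)
Add(K, Mul(-1, d)) = Add(-1711, Mul(-1, Rational(1, 91))) = Add(-1711, Rational(-1, 91)) = Rational(-155702, 91)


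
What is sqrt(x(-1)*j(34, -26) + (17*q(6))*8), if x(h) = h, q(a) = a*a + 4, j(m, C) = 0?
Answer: 8*sqrt(85) ≈ 73.756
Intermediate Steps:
q(a) = 4 + a**2 (q(a) = a**2 + 4 = 4 + a**2)
sqrt(x(-1)*j(34, -26) + (17*q(6))*8) = sqrt(-1*0 + (17*(4 + 6**2))*8) = sqrt(0 + (17*(4 + 36))*8) = sqrt(0 + (17*40)*8) = sqrt(0 + 680*8) = sqrt(0 + 5440) = sqrt(5440) = 8*sqrt(85)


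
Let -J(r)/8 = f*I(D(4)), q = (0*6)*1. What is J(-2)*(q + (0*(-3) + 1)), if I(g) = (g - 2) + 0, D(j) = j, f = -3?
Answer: 48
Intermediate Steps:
q = 0 (q = 0*1 = 0)
I(g) = -2 + g (I(g) = (-2 + g) + 0 = -2 + g)
J(r) = 48 (J(r) = -(-24)*(-2 + 4) = -(-24)*2 = -8*(-6) = 48)
J(-2)*(q + (0*(-3) + 1)) = 48*(0 + (0*(-3) + 1)) = 48*(0 + (0 + 1)) = 48*(0 + 1) = 48*1 = 48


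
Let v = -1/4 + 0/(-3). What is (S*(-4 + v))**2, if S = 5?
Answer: 7225/16 ≈ 451.56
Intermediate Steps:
v = -1/4 (v = -1*1/4 + 0*(-1/3) = -1/4 + 0 = -1/4 ≈ -0.25000)
(S*(-4 + v))**2 = (5*(-4 - 1/4))**2 = (5*(-17/4))**2 = (-85/4)**2 = 7225/16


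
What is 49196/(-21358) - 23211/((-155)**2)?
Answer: -838837219/256562975 ≈ -3.2695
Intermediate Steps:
49196/(-21358) - 23211/((-155)**2) = 49196*(-1/21358) - 23211/24025 = -24598/10679 - 23211*1/24025 = -24598/10679 - 23211/24025 = -838837219/256562975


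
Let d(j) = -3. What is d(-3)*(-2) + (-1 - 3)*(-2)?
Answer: 14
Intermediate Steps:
d(-3)*(-2) + (-1 - 3)*(-2) = -3*(-2) + (-1 - 3)*(-2) = 6 - 4*(-2) = 6 + 8 = 14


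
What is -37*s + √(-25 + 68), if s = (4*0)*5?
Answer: √43 ≈ 6.5574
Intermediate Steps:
s = 0 (s = 0*5 = 0)
-37*s + √(-25 + 68) = -37*0 + √(-25 + 68) = 0 + √43 = √43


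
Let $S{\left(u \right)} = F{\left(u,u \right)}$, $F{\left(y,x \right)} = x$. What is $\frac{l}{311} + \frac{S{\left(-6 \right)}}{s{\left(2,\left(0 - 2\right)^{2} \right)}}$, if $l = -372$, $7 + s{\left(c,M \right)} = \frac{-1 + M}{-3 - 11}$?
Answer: $- \frac{11448}{31411} \approx -0.36446$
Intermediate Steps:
$s{\left(c,M \right)} = - \frac{97}{14} - \frac{M}{14}$ ($s{\left(c,M \right)} = -7 + \frac{-1 + M}{-3 - 11} = -7 + \frac{-1 + M}{-14} = -7 + \left(-1 + M\right) \left(- \frac{1}{14}\right) = -7 - \left(- \frac{1}{14} + \frac{M}{14}\right) = - \frac{97}{14} - \frac{M}{14}$)
$S{\left(u \right)} = u$
$\frac{l}{311} + \frac{S{\left(-6 \right)}}{s{\left(2,\left(0 - 2\right)^{2} \right)}} = - \frac{372}{311} - \frac{6}{- \frac{97}{14} - \frac{\left(0 - 2\right)^{2}}{14}} = \left(-372\right) \frac{1}{311} - \frac{6}{- \frac{97}{14} - \frac{\left(-2\right)^{2}}{14}} = - \frac{372}{311} - \frac{6}{- \frac{97}{14} - \frac{2}{7}} = - \frac{372}{311} - \frac{6}{- \frac{101}{14}} = - \frac{372}{311} - - \frac{84}{101} = - \frac{372}{311} + \frac{84}{101} = - \frac{11448}{31411}$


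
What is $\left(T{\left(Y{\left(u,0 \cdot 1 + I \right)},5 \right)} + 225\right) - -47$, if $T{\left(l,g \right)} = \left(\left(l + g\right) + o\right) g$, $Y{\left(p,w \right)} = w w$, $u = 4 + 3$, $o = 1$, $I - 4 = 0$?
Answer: $382$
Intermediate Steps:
$I = 4$ ($I = 4 + 0 = 4$)
$u = 7$
$Y{\left(p,w \right)} = w^{2}$
$T{\left(l,g \right)} = g \left(1 + g + l\right)$ ($T{\left(l,g \right)} = \left(\left(l + g\right) + 1\right) g = \left(\left(g + l\right) + 1\right) g = \left(1 + g + l\right) g = g \left(1 + g + l\right)$)
$\left(T{\left(Y{\left(u,0 \cdot 1 + I \right)},5 \right)} + 225\right) - -47 = \left(5 \left(1 + 5 + \left(0 \cdot 1 + 4\right)^{2}\right) + 225\right) - -47 = \left(5 \left(1 + 5 + \left(0 + 4\right)^{2}\right) + 225\right) + 47 = \left(5 \left(1 + 5 + 4^{2}\right) + 225\right) + 47 = \left(5 \left(1 + 5 + 16\right) + 225\right) + 47 = \left(5 \cdot 22 + 225\right) + 47 = \left(110 + 225\right) + 47 = 335 + 47 = 382$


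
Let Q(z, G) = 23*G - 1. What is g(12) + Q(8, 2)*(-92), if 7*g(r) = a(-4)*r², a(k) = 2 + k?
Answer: -29268/7 ≈ -4181.1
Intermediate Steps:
g(r) = -2*r²/7 (g(r) = ((2 - 4)*r²)/7 = (-2*r²)/7 = -2*r²/7)
Q(z, G) = -1 + 23*G
g(12) + Q(8, 2)*(-92) = -2/7*12² + (-1 + 23*2)*(-92) = -2/7*144 + (-1 + 46)*(-92) = -288/7 + 45*(-92) = -288/7 - 4140 = -29268/7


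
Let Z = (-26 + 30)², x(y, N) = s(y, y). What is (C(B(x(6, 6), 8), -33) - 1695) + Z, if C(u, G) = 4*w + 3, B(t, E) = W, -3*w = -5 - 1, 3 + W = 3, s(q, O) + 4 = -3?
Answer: -1668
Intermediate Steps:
s(q, O) = -7 (s(q, O) = -4 - 3 = -7)
W = 0 (W = -3 + 3 = 0)
w = 2 (w = -(-5 - 1)/3 = -⅓*(-6) = 2)
x(y, N) = -7
B(t, E) = 0
C(u, G) = 11 (C(u, G) = 4*2 + 3 = 8 + 3 = 11)
Z = 16 (Z = 4² = 16)
(C(B(x(6, 6), 8), -33) - 1695) + Z = (11 - 1695) + 16 = -1684 + 16 = -1668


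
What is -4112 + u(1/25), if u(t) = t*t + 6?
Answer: -2566249/625 ≈ -4106.0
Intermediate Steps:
u(t) = 6 + t² (u(t) = t² + 6 = 6 + t²)
-4112 + u(1/25) = -4112 + (6 + (1/25)²) = -4112 + (6 + 1/625) = -4112 + 3751/625 = -2566249/625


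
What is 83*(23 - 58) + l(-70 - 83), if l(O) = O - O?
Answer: -2905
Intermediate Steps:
l(O) = 0
83*(23 - 58) + l(-70 - 83) = 83*(23 - 58) + 0 = 83*(-35) + 0 = -2905 + 0 = -2905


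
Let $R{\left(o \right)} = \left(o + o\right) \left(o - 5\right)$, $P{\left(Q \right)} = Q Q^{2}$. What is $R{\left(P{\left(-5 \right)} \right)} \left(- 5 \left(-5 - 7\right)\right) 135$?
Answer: $263250000$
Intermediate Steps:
$P{\left(Q \right)} = Q^{3}$
$R{\left(o \right)} = 2 o \left(-5 + o\right)$
$R{\left(P{\left(-5 \right)} \right)} \left(- 5 \left(-5 - 7\right)\right) 135 = 2 \left(-5\right)^{3} \left(-5 + \left(-5\right)^{3}\right) \left(- 5 \left(-5 - 7\right)\right) 135 = 2 \left(-125\right) \left(-5 - 125\right) \left(\left(-5\right) \left(-12\right)\right) 135 = 2 \left(-125\right) \left(-130\right) 60 \cdot 135 = 32500 \cdot 60 \cdot 135 = 1950000 \cdot 135 = 263250000$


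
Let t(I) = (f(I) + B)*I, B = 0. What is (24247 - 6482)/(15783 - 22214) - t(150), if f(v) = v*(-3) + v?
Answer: 289377235/6431 ≈ 44997.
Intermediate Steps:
f(v) = -2*v (f(v) = -3*v + v = -2*v)
t(I) = -2*I**2 (t(I) = (-2*I + 0)*I = (-2*I)*I = -2*I**2)
(24247 - 6482)/(15783 - 22214) - t(150) = (24247 - 6482)/(15783 - 22214) - (-2)*150**2 = 17765/(-6431) - (-2)*22500 = 17765*(-1/6431) - 1*(-45000) = -17765/6431 + 45000 = 289377235/6431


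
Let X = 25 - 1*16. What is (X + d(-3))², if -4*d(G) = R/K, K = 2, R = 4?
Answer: 289/4 ≈ 72.250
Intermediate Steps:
X = 9 (X = 25 - 16 = 9)
d(G) = -½ (d(G) = -1/2 = -¼*2 = -½)
(X + d(-3))² = (9 - ½)² = (17/2)² = 289/4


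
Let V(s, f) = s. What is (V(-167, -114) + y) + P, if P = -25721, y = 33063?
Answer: 7175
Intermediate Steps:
(V(-167, -114) + y) + P = (-167 + 33063) - 25721 = 32896 - 25721 = 7175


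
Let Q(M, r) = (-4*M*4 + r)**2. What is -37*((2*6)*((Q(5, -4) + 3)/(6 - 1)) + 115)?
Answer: -3155471/5 ≈ -6.3109e+5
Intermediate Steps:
Q(M, r) = (r - 16*M)**2 (Q(M, r) = (-16*M + r)**2 = (r - 16*M)**2)
-37*((2*6)*((Q(5, -4) + 3)/(6 - 1)) + 115) = -37*((2*6)*(((-1*(-4) + 16*5)**2 + 3)/(6 - 1)) + 115) = -37*(12*(((4 + 80)**2 + 3)/5) + 115) = -37*(12*((84**2 + 3)*(1/5)) + 115) = -37*(12*((7056 + 3)*(1/5)) + 115) = -37*(12*(7059*(1/5)) + 115) = -37*(12*(7059/5) + 115) = -37*(84708/5 + 115) = -37*85283/5 = -3155471/5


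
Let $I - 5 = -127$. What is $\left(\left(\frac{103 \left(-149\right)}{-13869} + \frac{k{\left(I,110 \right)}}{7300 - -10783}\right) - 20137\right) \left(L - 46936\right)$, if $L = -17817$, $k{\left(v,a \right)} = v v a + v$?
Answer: $\frac{25040674913987936}{19291779} \approx 1.298 \cdot 10^{9}$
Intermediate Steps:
$I = -122$ ($I = 5 - 127 = -122$)
$k{\left(v,a \right)} = v + a v^{2}$ ($k{\left(v,a \right)} = v^{2} a + v = a v^{2} + v = v + a v^{2}$)
$\left(\left(\frac{103 \left(-149\right)}{-13869} + \frac{k{\left(I,110 \right)}}{7300 - -10783}\right) - 20137\right) \left(L - 46936\right) = \left(\left(\frac{103 \left(-149\right)}{-13869} + \frac{\left(-122\right) \left(1 + 110 \left(-122\right)\right)}{7300 - -10783}\right) - 20137\right) \left(-17817 - 46936\right) = \left(\left(\left(-15347\right) \left(- \frac{1}{13869}\right) + \frac{\left(-122\right) \left(1 - 13420\right)}{7300 + 10783}\right) - 20137\right) \left(-64753\right) = \left(\left(\frac{15347}{13869} + \frac{\left(-122\right) \left(-13419\right)}{18083}\right) - 20137\right) \left(-64753\right) = \left(\left(\frac{15347}{13869} + 1637118 \cdot \frac{1}{18083}\right) - 20137\right) \left(-64753\right) = \left(\left(\frac{15347}{13869} + \frac{1637118}{18083}\right) - 20137\right) \left(-64753\right) = \left(\frac{22982709343}{250793127} - 20137\right) \left(-64753\right) = \left(- \frac{5027238489056}{250793127}\right) \left(-64753\right) = \frac{25040674913987936}{19291779}$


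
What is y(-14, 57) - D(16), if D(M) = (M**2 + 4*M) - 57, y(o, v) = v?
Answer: -206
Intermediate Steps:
D(M) = -57 + M**2 + 4*M
y(-14, 57) - D(16) = 57 - (-57 + 16**2 + 4*16) = 57 - (-57 + 256 + 64) = 57 - 1*263 = 57 - 263 = -206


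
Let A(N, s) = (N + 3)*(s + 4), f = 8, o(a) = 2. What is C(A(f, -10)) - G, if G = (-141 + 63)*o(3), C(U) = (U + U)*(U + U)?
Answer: 17580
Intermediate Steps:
A(N, s) = (3 + N)*(4 + s)
C(U) = 4*U² (C(U) = (2*U)*(2*U) = 4*U²)
G = -156 (G = (-141 + 63)*2 = -78*2 = -156)
C(A(f, -10)) - G = 4*(12 + 3*(-10) + 4*8 + 8*(-10))² - 1*(-156) = 4*(12 - 30 + 32 - 80)² + 156 = 4*(-66)² + 156 = 4*4356 + 156 = 17424 + 156 = 17580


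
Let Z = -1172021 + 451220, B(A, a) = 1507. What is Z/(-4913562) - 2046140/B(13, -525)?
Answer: -3350916501191/2468245978 ≈ -1357.6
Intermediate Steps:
Z = -720801
Z/(-4913562) - 2046140/B(13, -525) = -720801/(-4913562) - 2046140/1507 = -720801*(-1/4913562) - 2046140*1/1507 = 240267/1637854 - 2046140/1507 = -3350916501191/2468245978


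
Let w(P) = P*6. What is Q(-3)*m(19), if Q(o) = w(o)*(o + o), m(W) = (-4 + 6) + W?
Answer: 2268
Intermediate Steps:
m(W) = 2 + W
w(P) = 6*P
Q(o) = 12*o**2 (Q(o) = (6*o)*(o + o) = (6*o)*(2*o) = 12*o**2)
Q(-3)*m(19) = (12*(-3)**2)*(2 + 19) = (12*9)*21 = 108*21 = 2268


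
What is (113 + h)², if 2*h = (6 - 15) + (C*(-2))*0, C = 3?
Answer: 47089/4 ≈ 11772.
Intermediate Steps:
h = -9/2 (h = ((6 - 15) + (3*(-2))*0)/2 = (-9 - 6*0)/2 = (-9 + 0)/2 = (½)*(-9) = -9/2 ≈ -4.5000)
(113 + h)² = (113 - 9/2)² = (217/2)² = 47089/4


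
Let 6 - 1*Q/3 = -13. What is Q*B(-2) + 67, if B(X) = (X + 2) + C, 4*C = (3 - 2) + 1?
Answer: 191/2 ≈ 95.500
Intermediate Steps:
Q = 57 (Q = 18 - 3*(-13) = 18 + 39 = 57)
C = ½ (C = ((3 - 2) + 1)/4 = (1 + 1)/4 = (¼)*2 = ½ ≈ 0.50000)
B(X) = 5/2 + X (B(X) = (X + 2) + ½ = (2 + X) + ½ = 5/2 + X)
Q*B(-2) + 67 = 57*(5/2 - 2) + 67 = 57*(½) + 67 = 57/2 + 67 = 191/2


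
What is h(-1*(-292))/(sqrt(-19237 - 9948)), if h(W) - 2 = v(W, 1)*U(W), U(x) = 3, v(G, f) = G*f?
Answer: -878*I*sqrt(29185)/29185 ≈ -5.1394*I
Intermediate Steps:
h(W) = 2 + 3*W (h(W) = 2 + (W*1)*3 = 2 + W*3 = 2 + 3*W)
h(-1*(-292))/(sqrt(-19237 - 9948)) = (2 + 3*(-1*(-292)))/(sqrt(-19237 - 9948)) = (2 + 3*292)/(sqrt(-29185)) = (2 + 876)/((I*sqrt(29185))) = 878*(-I*sqrt(29185)/29185) = -878*I*sqrt(29185)/29185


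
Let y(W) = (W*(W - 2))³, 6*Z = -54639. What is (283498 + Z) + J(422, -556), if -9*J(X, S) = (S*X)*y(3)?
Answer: 1956575/2 ≈ 9.7829e+5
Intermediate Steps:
Z = -18213/2 (Z = (⅙)*(-54639) = -18213/2 ≈ -9106.5)
y(W) = W³*(-2 + W)³ (y(W) = (W*(-2 + W))³ = W³*(-2 + W)³)
J(X, S) = -3*S*X (J(X, S) = -S*X*3³*(-2 + 3)³/9 = -S*X*27*1³/9 = -S*X*27*1/9 = -S*X*27/9 = -3*S*X)
(283498 + Z) + J(422, -556) = (283498 - 18213/2) - 3*(-556)*422 = 548783/2 + 703896 = 1956575/2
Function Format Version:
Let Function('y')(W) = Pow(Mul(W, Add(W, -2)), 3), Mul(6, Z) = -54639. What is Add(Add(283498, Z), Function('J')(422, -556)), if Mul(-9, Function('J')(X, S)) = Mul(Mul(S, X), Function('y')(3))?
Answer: Rational(1956575, 2) ≈ 9.7829e+5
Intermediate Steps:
Z = Rational(-18213, 2) (Z = Mul(Rational(1, 6), -54639) = Rational(-18213, 2) ≈ -9106.5)
Function('y')(W) = Mul(Pow(W, 3), Pow(Add(-2, W), 3)) (Function('y')(W) = Pow(Mul(W, Add(-2, W)), 3) = Mul(Pow(W, 3), Pow(Add(-2, W), 3)))
Function('J')(X, S) = Mul(-3, S, X) (Function('J')(X, S) = Mul(Rational(-1, 9), Mul(Mul(S, X), Mul(Pow(3, 3), Pow(Add(-2, 3), 3)))) = Mul(Rational(-1, 9), Mul(Mul(S, X), Mul(27, Pow(1, 3)))) = Mul(Rational(-1, 9), Mul(Mul(S, X), Mul(27, 1))) = Mul(Rational(-1, 9), Mul(Mul(S, X), 27)) = Mul(Rational(-1, 9), Mul(27, S, X)) = Mul(-3, S, X))
Add(Add(283498, Z), Function('J')(422, -556)) = Add(Add(283498, Rational(-18213, 2)), Mul(-3, -556, 422)) = Add(Rational(548783, 2), 703896) = Rational(1956575, 2)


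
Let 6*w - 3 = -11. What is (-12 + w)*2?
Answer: -80/3 ≈ -26.667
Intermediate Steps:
w = -4/3 (w = ½ + (⅙)*(-11) = ½ - 11/6 = -4/3 ≈ -1.3333)
(-12 + w)*2 = (-12 - 4/3)*2 = -40/3*2 = -80/3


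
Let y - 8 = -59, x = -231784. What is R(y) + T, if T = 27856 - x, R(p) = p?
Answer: 259589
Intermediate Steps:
y = -51 (y = 8 - 59 = -51)
T = 259640 (T = 27856 - 1*(-231784) = 27856 + 231784 = 259640)
R(y) + T = -51 + 259640 = 259589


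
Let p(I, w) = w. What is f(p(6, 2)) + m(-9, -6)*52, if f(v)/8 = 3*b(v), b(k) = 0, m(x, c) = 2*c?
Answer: -624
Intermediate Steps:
f(v) = 0 (f(v) = 8*(3*0) = 8*0 = 0)
f(p(6, 2)) + m(-9, -6)*52 = 0 + (2*(-6))*52 = 0 - 12*52 = 0 - 624 = -624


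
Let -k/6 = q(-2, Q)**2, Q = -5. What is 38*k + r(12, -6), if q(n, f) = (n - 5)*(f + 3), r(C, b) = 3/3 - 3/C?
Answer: -178749/4 ≈ -44687.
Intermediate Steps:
r(C, b) = 1 - 3/C (r(C, b) = 3*(1/3) - 3/C = 1 - 3/C)
q(n, f) = (-5 + n)*(3 + f)
k = -1176 (k = -6*(-15 - 5*(-5) + 3*(-2) - 5*(-2))**2 = -6*(-15 + 25 - 6 + 10)**2 = -6*14**2 = -6*196 = -1176)
38*k + r(12, -6) = 38*(-1176) + (-3 + 12)/12 = -44688 + (1/12)*9 = -44688 + 3/4 = -178749/4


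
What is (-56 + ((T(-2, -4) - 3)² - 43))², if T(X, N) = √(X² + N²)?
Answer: 5620 + 1680*√5 ≈ 9376.6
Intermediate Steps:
T(X, N) = √(N² + X²)
(-56 + ((T(-2, -4) - 3)² - 43))² = (-56 + ((√((-4)² + (-2)²) - 3)² - 43))² = (-56 + ((√(16 + 4) - 3)² - 43))² = (-56 + ((√20 - 3)² - 43))² = (-56 + ((2*√5 - 3)² - 43))² = (-56 + ((-3 + 2*√5)² - 43))² = (-56 + (-43 + (-3 + 2*√5)²))² = (-99 + (-3 + 2*√5)²)²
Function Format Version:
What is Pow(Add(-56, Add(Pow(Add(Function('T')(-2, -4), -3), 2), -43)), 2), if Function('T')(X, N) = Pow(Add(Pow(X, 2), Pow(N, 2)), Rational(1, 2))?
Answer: Add(5620, Mul(1680, Pow(5, Rational(1, 2)))) ≈ 9376.6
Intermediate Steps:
Function('T')(X, N) = Pow(Add(Pow(N, 2), Pow(X, 2)), Rational(1, 2))
Pow(Add(-56, Add(Pow(Add(Function('T')(-2, -4), -3), 2), -43)), 2) = Pow(Add(-56, Add(Pow(Add(Pow(Add(Pow(-4, 2), Pow(-2, 2)), Rational(1, 2)), -3), 2), -43)), 2) = Pow(Add(-56, Add(Pow(Add(Pow(Add(16, 4), Rational(1, 2)), -3), 2), -43)), 2) = Pow(Add(-56, Add(Pow(Add(Pow(20, Rational(1, 2)), -3), 2), -43)), 2) = Pow(Add(-56, Add(Pow(Add(Mul(2, Pow(5, Rational(1, 2))), -3), 2), -43)), 2) = Pow(Add(-56, Add(Pow(Add(-3, Mul(2, Pow(5, Rational(1, 2)))), 2), -43)), 2) = Pow(Add(-56, Add(-43, Pow(Add(-3, Mul(2, Pow(5, Rational(1, 2)))), 2))), 2) = Pow(Add(-99, Pow(Add(-3, Mul(2, Pow(5, Rational(1, 2)))), 2)), 2)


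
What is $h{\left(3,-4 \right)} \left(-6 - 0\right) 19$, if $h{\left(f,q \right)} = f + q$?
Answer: $114$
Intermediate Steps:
$h{\left(3,-4 \right)} \left(-6 - 0\right) 19 = \left(3 - 4\right) \left(-6 - 0\right) 19 = - (-6 + 0) 19 = \left(-1\right) \left(-6\right) 19 = 6 \cdot 19 = 114$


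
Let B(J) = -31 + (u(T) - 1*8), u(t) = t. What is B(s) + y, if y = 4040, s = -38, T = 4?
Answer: 4005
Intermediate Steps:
B(J) = -35 (B(J) = -31 + (4 - 1*8) = -31 + (4 - 8) = -31 - 4 = -35)
B(s) + y = -35 + 4040 = 4005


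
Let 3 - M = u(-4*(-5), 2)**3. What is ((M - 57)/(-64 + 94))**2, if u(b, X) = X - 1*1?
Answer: 121/36 ≈ 3.3611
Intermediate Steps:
u(b, X) = -1 + X (u(b, X) = X - 1 = -1 + X)
M = 2 (M = 3 - (-1 + 2)**3 = 3 - 1*1**3 = 3 - 1*1 = 3 - 1 = 2)
((M - 57)/(-64 + 94))**2 = ((2 - 57)/(-64 + 94))**2 = (-55/30)**2 = (-55*1/30)**2 = (-11/6)**2 = 121/36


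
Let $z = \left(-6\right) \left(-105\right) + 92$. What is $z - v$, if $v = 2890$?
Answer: $-2168$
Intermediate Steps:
$z = 722$ ($z = 630 + 92 = 722$)
$z - v = 722 - 2890 = -2168$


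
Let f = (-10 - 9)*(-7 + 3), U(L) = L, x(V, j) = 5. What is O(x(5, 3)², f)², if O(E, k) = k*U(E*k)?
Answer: 20851360000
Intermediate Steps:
f = 76 (f = -19*(-4) = 76)
O(E, k) = E*k² (O(E, k) = k*(E*k) = E*k²)
O(x(5, 3)², f)² = (5²*76²)² = (25*5776)² = 144400² = 20851360000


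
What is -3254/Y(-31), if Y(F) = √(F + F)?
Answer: 1627*I*√62/31 ≈ 413.26*I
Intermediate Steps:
Y(F) = √2*√F (Y(F) = √(2*F) = √2*√F)
-3254/Y(-31) = -3254*(-I*√62/62) = -(-1627)*I*√62/31 = 1627*I*√62/31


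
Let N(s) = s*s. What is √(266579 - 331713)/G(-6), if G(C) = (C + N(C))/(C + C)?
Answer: -2*I*√65134/5 ≈ -102.09*I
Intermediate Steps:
N(s) = s²
G(C) = (C + C²)/(2*C) (G(C) = (C + C²)/(C + C) = (C + C²)/((2*C)) = (C + C²)*(1/(2*C)) = (C + C²)/(2*C))
√(266579 - 331713)/G(-6) = √(266579 - 331713)/(½ + (½)*(-6)) = √(-65134)/(½ - 3) = (I*√65134)/(-5/2) = (I*√65134)*(-⅖) = -2*I*√65134/5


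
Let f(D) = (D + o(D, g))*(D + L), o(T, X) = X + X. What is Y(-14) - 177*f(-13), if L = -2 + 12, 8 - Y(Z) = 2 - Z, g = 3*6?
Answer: 12205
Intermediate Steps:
g = 18
o(T, X) = 2*X
Y(Z) = 6 + Z (Y(Z) = 8 - (2 - Z) = 8 + (-2 + Z) = 6 + Z)
L = 10
f(D) = (10 + D)*(36 + D) (f(D) = (D + 2*18)*(D + 10) = (D + 36)*(10 + D) = (36 + D)*(10 + D) = (10 + D)*(36 + D))
Y(-14) - 177*f(-13) = (6 - 14) - 177*(360 + (-13)² + 46*(-13)) = -8 - 177*(360 + 169 - 598) = -8 - 177*(-69) = -8 + 12213 = 12205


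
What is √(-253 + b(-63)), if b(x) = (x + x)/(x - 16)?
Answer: I*√1569019/79 ≈ 15.856*I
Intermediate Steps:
b(x) = 2*x/(-16 + x) (b(x) = (2*x)/(-16 + x) = 2*x/(-16 + x))
√(-253 + b(-63)) = √(-253 + 2*(-63)/(-16 - 63)) = √(-253 + 2*(-63)/(-79)) = √(-253 + 2*(-63)*(-1/79)) = √(-253 + 126/79) = √(-19861/79) = I*√1569019/79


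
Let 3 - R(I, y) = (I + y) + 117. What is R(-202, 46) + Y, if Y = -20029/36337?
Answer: 1506125/36337 ≈ 41.449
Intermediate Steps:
R(I, y) = -114 - I - y (R(I, y) = 3 - ((I + y) + 117) = 3 - (117 + I + y) = 3 + (-117 - I - y) = -114 - I - y)
Y = -20029/36337 (Y = -20029*1/36337 = -20029/36337 ≈ -0.55120)
R(-202, 46) + Y = (-114 - 1*(-202) - 1*46) - 20029/36337 = (-114 + 202 - 46) - 20029/36337 = 42 - 20029/36337 = 1506125/36337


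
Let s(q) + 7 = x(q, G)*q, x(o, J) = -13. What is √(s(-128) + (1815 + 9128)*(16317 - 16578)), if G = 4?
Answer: I*√2854466 ≈ 1689.5*I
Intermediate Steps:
s(q) = -7 - 13*q
√(s(-128) + (1815 + 9128)*(16317 - 16578)) = √((-7 - 13*(-128)) + (1815 + 9128)*(16317 - 16578)) = √((-7 + 1664) + 10943*(-261)) = √(1657 - 2856123) = √(-2854466) = I*√2854466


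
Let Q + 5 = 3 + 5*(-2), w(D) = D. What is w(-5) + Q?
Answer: -17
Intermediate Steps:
Q = -12 (Q = -5 + (3 + 5*(-2)) = -5 + (3 - 10) = -5 - 7 = -12)
w(-5) + Q = -5 - 12 = -17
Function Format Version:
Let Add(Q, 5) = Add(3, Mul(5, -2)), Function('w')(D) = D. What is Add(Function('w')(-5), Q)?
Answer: -17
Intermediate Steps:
Q = -12 (Q = Add(-5, Add(3, Mul(5, -2))) = Add(-5, Add(3, -10)) = Add(-5, -7) = -12)
Add(Function('w')(-5), Q) = Add(-5, -12) = -17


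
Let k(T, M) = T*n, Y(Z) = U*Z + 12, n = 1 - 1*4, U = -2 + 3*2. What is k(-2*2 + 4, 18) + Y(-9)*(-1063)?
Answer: 25512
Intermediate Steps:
U = 4 (U = -2 + 6 = 4)
n = -3 (n = 1 - 4 = -3)
Y(Z) = 12 + 4*Z (Y(Z) = 4*Z + 12 = 12 + 4*Z)
k(T, M) = -3*T (k(T, M) = T*(-3) = -3*T)
k(-2*2 + 4, 18) + Y(-9)*(-1063) = -3*(-2*2 + 4) + (12 + 4*(-9))*(-1063) = -3*(-4 + 4) + (12 - 36)*(-1063) = -3*0 - 24*(-1063) = 0 + 25512 = 25512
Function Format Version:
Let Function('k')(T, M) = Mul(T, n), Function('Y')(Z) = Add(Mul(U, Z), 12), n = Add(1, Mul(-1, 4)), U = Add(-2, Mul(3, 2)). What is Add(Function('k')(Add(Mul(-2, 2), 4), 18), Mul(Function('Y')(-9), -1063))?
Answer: 25512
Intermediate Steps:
U = 4 (U = Add(-2, 6) = 4)
n = -3 (n = Add(1, -4) = -3)
Function('Y')(Z) = Add(12, Mul(4, Z)) (Function('Y')(Z) = Add(Mul(4, Z), 12) = Add(12, Mul(4, Z)))
Function('k')(T, M) = Mul(-3, T) (Function('k')(T, M) = Mul(T, -3) = Mul(-3, T))
Add(Function('k')(Add(Mul(-2, 2), 4), 18), Mul(Function('Y')(-9), -1063)) = Add(Mul(-3, Add(Mul(-2, 2), 4)), Mul(Add(12, Mul(4, -9)), -1063)) = Add(Mul(-3, Add(-4, 4)), Mul(Add(12, -36), -1063)) = Add(Mul(-3, 0), Mul(-24, -1063)) = Add(0, 25512) = 25512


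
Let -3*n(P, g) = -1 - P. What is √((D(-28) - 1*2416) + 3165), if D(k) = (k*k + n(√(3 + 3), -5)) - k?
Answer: √(14052 + 3*√6)/3 ≈ 39.524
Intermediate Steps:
n(P, g) = ⅓ + P/3 (n(P, g) = -(-1 - P)/3 = ⅓ + P/3)
D(k) = ⅓ + k² - k + √6/3 (D(k) = (k*k + (⅓ + √(3 + 3)/3)) - k = (k² + (⅓ + √6/3)) - k = (⅓ + k² + √6/3) - k = ⅓ + k² - k + √6/3)
√((D(-28) - 1*2416) + 3165) = √(((⅓ + (-28)² - 1*(-28) + √6/3) - 1*2416) + 3165) = √(((⅓ + 784 + 28 + √6/3) - 2416) + 3165) = √(((2437/3 + √6/3) - 2416) + 3165) = √((-4811/3 + √6/3) + 3165) = √(4684/3 + √6/3)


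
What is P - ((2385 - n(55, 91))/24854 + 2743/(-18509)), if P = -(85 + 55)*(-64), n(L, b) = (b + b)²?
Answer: 4122440389233/460022686 ≈ 8961.4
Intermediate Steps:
n(L, b) = 4*b² (n(L, b) = (2*b)² = 4*b²)
P = 8960 (P = -140*(-64) = -1*(-8960) = 8960)
P - ((2385 - n(55, 91))/24854 + 2743/(-18509)) = 8960 - ((2385 - 4*91²)/24854 + 2743/(-18509)) = 8960 - ((2385 - 4*8281)*(1/24854) + 2743*(-1/18509)) = 8960 - ((2385 - 1*33124)*(1/24854) - 2743/18509) = 8960 - ((2385 - 33124)*(1/24854) - 2743/18509) = 8960 - (-30739*1/24854 - 2743/18509) = 8960 - (-30739/24854 - 2743/18509) = 8960 - 1*(-637122673/460022686) = 8960 + 637122673/460022686 = 4122440389233/460022686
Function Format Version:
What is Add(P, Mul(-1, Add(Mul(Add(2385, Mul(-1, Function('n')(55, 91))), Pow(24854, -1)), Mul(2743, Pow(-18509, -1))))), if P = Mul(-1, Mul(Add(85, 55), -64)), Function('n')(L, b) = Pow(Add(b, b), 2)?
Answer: Rational(4122440389233, 460022686) ≈ 8961.4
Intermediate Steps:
Function('n')(L, b) = Mul(4, Pow(b, 2)) (Function('n')(L, b) = Pow(Mul(2, b), 2) = Mul(4, Pow(b, 2)))
P = 8960 (P = Mul(-1, Mul(140, -64)) = Mul(-1, -8960) = 8960)
Add(P, Mul(-1, Add(Mul(Add(2385, Mul(-1, Function('n')(55, 91))), Pow(24854, -1)), Mul(2743, Pow(-18509, -1))))) = Add(8960, Mul(-1, Add(Mul(Add(2385, Mul(-1, Mul(4, Pow(91, 2)))), Pow(24854, -1)), Mul(2743, Pow(-18509, -1))))) = Add(8960, Mul(-1, Add(Mul(Add(2385, Mul(-1, Mul(4, 8281))), Rational(1, 24854)), Mul(2743, Rational(-1, 18509))))) = Add(8960, Mul(-1, Add(Mul(Add(2385, Mul(-1, 33124)), Rational(1, 24854)), Rational(-2743, 18509)))) = Add(8960, Mul(-1, Add(Mul(Add(2385, -33124), Rational(1, 24854)), Rational(-2743, 18509)))) = Add(8960, Mul(-1, Add(Mul(-30739, Rational(1, 24854)), Rational(-2743, 18509)))) = Add(8960, Mul(-1, Add(Rational(-30739, 24854), Rational(-2743, 18509)))) = Add(8960, Mul(-1, Rational(-637122673, 460022686))) = Add(8960, Rational(637122673, 460022686)) = Rational(4122440389233, 460022686)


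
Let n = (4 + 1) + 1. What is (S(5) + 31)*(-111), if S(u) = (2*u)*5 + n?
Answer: -9657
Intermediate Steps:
n = 6 (n = 5 + 1 = 6)
S(u) = 6 + 10*u (S(u) = (2*u)*5 + 6 = 10*u + 6 = 6 + 10*u)
(S(5) + 31)*(-111) = ((6 + 10*5) + 31)*(-111) = ((6 + 50) + 31)*(-111) = (56 + 31)*(-111) = 87*(-111) = -9657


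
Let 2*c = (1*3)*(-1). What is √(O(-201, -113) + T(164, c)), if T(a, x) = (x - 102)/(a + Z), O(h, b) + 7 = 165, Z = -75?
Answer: √4969226/178 ≈ 12.523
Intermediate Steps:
O(h, b) = 158 (O(h, b) = -7 + 165 = 158)
c = -3/2 (c = ((1*3)*(-1))/2 = (3*(-1))/2 = (½)*(-3) = -3/2 ≈ -1.5000)
T(a, x) = (-102 + x)/(-75 + a) (T(a, x) = (x - 102)/(a - 75) = (-102 + x)/(-75 + a))
√(O(-201, -113) + T(164, c)) = √(158 + (-102 - 3/2)/(-75 + 164)) = √(158 - 207/2/89) = √(158 + (1/89)*(-207/2)) = √(158 - 207/178) = √(27917/178) = √4969226/178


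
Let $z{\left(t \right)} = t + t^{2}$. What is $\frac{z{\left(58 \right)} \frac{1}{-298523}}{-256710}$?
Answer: $\frac{1711}{38316919665} \approx 4.4654 \cdot 10^{-8}$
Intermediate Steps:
$\frac{z{\left(58 \right)} \frac{1}{-298523}}{-256710} = \frac{58 \left(1 + 58\right) \frac{1}{-298523}}{-256710} = 58 \cdot 59 \left(- \frac{1}{298523}\right) \left(- \frac{1}{256710}\right) = 3422 \left(- \frac{1}{298523}\right) \left(- \frac{1}{256710}\right) = \left(- \frac{3422}{298523}\right) \left(- \frac{1}{256710}\right) = \frac{1711}{38316919665}$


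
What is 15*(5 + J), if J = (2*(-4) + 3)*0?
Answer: 75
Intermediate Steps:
J = 0 (J = (-8 + 3)*0 = -5*0 = 0)
15*(5 + J) = 15*(5 + 0) = 15*5 = 75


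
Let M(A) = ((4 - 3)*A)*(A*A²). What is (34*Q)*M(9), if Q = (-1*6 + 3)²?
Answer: 2007666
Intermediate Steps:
Q = 9 (Q = (-6 + 3)² = (-3)² = 9)
M(A) = A⁴ (M(A) = (1*A)*A³ = A*A³ = A⁴)
(34*Q)*M(9) = (34*9)*9⁴ = 306*6561 = 2007666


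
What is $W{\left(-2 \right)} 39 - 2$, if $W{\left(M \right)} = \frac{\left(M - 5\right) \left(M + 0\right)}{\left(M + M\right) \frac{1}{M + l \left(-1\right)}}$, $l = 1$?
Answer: $\frac{815}{2} \approx 407.5$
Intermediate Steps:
$W{\left(M \right)} = \frac{\left(-1 + M\right) \left(-5 + M\right)}{2}$ ($W{\left(M \right)} = \frac{\left(M - 5\right) \left(M + 0\right)}{\left(M + M\right) \frac{1}{M + 1 \left(-1\right)}} = \frac{\left(-5 + M\right) M}{2 M \frac{1}{M - 1}} = \frac{M \left(-5 + M\right)}{2 M \frac{1}{-1 + M}} = M \left(-5 + M\right) \frac{-1 + M}{2 M} = \frac{\left(-1 + M\right) \left(-5 + M\right)}{2}$)
$W{\left(-2 \right)} 39 - 2 = \left(\frac{5}{2} + \frac{\left(-2\right)^{2}}{2} - -6\right) 39 - 2 = \left(\frac{5}{2} + \frac{1}{2} \cdot 4 + 6\right) 39 - 2 = \left(\frac{5}{2} + 2 + 6\right) 39 - 2 = \frac{21}{2} \cdot 39 - 2 = \frac{819}{2} - 2 = \frac{815}{2}$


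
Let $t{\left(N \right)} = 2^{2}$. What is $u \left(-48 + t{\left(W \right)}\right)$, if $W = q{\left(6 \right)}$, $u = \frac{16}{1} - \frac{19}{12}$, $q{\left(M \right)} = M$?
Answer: $- \frac{1903}{3} \approx -634.33$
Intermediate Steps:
$u = \frac{173}{12}$ ($u = 16 \cdot 1 - \frac{19}{12} = 16 - \frac{19}{12} = \frac{173}{12} \approx 14.417$)
$W = 6$
$t{\left(N \right)} = 4$
$u \left(-48 + t{\left(W \right)}\right) = \frac{173 \left(-48 + 4\right)}{12} = \frac{173}{12} \left(-44\right) = - \frac{1903}{3}$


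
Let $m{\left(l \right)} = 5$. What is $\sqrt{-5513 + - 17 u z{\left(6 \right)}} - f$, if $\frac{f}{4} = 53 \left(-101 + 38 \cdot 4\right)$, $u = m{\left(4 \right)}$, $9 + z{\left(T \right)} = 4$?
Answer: $-10812 + 4 i \sqrt{318} \approx -10812.0 + 71.33 i$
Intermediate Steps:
$z{\left(T \right)} = -5$ ($z{\left(T \right)} = -9 + 4 = -5$)
$u = 5$
$f = 10812$ ($f = 4 \cdot 53 \left(-101 + 38 \cdot 4\right) = 4 \cdot 53 \left(-101 + 152\right) = 4 \cdot 53 \cdot 51 = 4 \cdot 2703 = 10812$)
$\sqrt{-5513 + - 17 u z{\left(6 \right)}} - f = \sqrt{-5513 + \left(-17\right) 5 \left(-5\right)} - 10812 = \sqrt{-5513 - -425} - 10812 = \sqrt{-5513 + 425} - 10812 = \sqrt{-5088} - 10812 = 4 i \sqrt{318} - 10812 = -10812 + 4 i \sqrt{318}$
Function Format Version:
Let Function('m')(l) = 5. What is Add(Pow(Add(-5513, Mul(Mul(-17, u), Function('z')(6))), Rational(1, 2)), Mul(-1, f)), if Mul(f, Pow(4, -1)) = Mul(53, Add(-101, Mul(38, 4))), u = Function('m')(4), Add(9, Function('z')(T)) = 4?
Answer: Add(-10812, Mul(4, I, Pow(318, Rational(1, 2)))) ≈ Add(-10812., Mul(71.330, I))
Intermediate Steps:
Function('z')(T) = -5 (Function('z')(T) = Add(-9, 4) = -5)
u = 5
f = 10812 (f = Mul(4, Mul(53, Add(-101, Mul(38, 4)))) = Mul(4, Mul(53, Add(-101, 152))) = Mul(4, Mul(53, 51)) = Mul(4, 2703) = 10812)
Add(Pow(Add(-5513, Mul(Mul(-17, u), Function('z')(6))), Rational(1, 2)), Mul(-1, f)) = Add(Pow(Add(-5513, Mul(Mul(-17, 5), -5)), Rational(1, 2)), Mul(-1, 10812)) = Add(Pow(Add(-5513, Mul(-85, -5)), Rational(1, 2)), -10812) = Add(Pow(Add(-5513, 425), Rational(1, 2)), -10812) = Add(Pow(-5088, Rational(1, 2)), -10812) = Add(Mul(4, I, Pow(318, Rational(1, 2))), -10812) = Add(-10812, Mul(4, I, Pow(318, Rational(1, 2))))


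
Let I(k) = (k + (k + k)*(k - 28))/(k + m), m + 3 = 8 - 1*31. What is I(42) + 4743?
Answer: 38553/8 ≈ 4819.1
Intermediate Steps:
m = -26 (m = -3 + (8 - 1*31) = -3 + (8 - 31) = -3 - 23 = -26)
I(k) = (k + 2*k*(-28 + k))/(-26 + k) (I(k) = (k + (k + k)*(k - 28))/(k - 26) = (k + (2*k)*(-28 + k))/(-26 + k) = (k + 2*k*(-28 + k))/(-26 + k))
I(42) + 4743 = 42*(-55 + 2*42)/(-26 + 42) + 4743 = 42*(-55 + 84)/16 + 4743 = 42*(1/16)*29 + 4743 = 609/8 + 4743 = 38553/8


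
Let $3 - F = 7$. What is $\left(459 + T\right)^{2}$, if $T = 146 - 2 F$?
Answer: $375769$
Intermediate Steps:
$F = -4$ ($F = 3 - 7 = -4$)
$T = 154$ ($T = 146 - -8 = 146 + 8 = 154$)
$\left(459 + T\right)^{2} = \left(459 + 154\right)^{2} = 613^{2} = 375769$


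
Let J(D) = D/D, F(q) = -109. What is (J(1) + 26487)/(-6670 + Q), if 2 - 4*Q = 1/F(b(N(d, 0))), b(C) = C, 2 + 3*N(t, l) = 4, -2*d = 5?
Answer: -11548768/2907901 ≈ -3.9715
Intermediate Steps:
d = -5/2 (d = -½*5 = -5/2 ≈ -2.5000)
N(t, l) = ⅔ (N(t, l) = -⅔ + (⅓)*4 = -⅔ + 4/3 = ⅔)
J(D) = 1
Q = 219/436 (Q = ½ - ¼/(-109) = ½ - ¼*(-1/109) = ½ + 1/436 = 219/436 ≈ 0.50229)
(J(1) + 26487)/(-6670 + Q) = (1 + 26487)/(-6670 + 219/436) = 26488/(-2907901/436) = 26488*(-436/2907901) = -11548768/2907901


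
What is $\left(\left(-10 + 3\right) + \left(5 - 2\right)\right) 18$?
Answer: $-72$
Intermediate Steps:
$\left(\left(-10 + 3\right) + \left(5 - 2\right)\right) 18 = \left(-7 + 3\right) 18 = \left(-4\right) 18 = -72$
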